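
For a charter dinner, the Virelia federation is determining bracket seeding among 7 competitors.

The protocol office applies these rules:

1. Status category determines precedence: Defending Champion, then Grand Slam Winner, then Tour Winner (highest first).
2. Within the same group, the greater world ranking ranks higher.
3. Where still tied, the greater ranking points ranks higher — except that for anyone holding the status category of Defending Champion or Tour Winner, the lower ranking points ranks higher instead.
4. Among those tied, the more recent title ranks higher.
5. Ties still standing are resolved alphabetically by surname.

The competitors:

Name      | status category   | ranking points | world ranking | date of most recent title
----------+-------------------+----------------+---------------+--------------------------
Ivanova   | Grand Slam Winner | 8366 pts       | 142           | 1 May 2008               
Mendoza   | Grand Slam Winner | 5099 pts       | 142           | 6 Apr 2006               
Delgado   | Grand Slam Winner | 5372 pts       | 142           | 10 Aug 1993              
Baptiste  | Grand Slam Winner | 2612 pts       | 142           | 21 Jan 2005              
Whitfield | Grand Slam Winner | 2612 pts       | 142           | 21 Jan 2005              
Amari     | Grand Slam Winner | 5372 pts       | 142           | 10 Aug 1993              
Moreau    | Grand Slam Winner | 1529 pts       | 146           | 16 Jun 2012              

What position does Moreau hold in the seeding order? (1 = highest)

By status category: Moreau, Ivanova, Amari, Delgado, Mendoza, Baptiste and Whitfield (Grand Slam Winner).
Among Moreau, Ivanova, Amari, Delgado, Mendoza, Baptiste and Whitfield, by world ranking (higher first): Moreau (146) before Ivanova, Amari, Delgado, Mendoza, Baptiste and Whitfield (142).
Among Ivanova, Amari, Delgado, Mendoza, Baptiste and Whitfield, by ranking points (higher first): Ivanova (8366 pts) before Amari and Delgado (5372 pts) before Mendoza (5099 pts) before Baptiste and Whitfield (2612 pts).
Amari and Delgado both have date of most recent title 10 Aug 1993, so the next rule applies.
Among Amari and Delgado, alphabetically by surname: Amari before Delgado.
Baptiste and Whitfield both have date of most recent title 21 Jan 2005, so the next rule applies.
Among Baptiste and Whitfield, alphabetically by surname: Baptiste before Whitfield.
Order: Moreau, Ivanova, Amari, Delgado, Mendoza, Baptiste, Whitfield. So position 1.

1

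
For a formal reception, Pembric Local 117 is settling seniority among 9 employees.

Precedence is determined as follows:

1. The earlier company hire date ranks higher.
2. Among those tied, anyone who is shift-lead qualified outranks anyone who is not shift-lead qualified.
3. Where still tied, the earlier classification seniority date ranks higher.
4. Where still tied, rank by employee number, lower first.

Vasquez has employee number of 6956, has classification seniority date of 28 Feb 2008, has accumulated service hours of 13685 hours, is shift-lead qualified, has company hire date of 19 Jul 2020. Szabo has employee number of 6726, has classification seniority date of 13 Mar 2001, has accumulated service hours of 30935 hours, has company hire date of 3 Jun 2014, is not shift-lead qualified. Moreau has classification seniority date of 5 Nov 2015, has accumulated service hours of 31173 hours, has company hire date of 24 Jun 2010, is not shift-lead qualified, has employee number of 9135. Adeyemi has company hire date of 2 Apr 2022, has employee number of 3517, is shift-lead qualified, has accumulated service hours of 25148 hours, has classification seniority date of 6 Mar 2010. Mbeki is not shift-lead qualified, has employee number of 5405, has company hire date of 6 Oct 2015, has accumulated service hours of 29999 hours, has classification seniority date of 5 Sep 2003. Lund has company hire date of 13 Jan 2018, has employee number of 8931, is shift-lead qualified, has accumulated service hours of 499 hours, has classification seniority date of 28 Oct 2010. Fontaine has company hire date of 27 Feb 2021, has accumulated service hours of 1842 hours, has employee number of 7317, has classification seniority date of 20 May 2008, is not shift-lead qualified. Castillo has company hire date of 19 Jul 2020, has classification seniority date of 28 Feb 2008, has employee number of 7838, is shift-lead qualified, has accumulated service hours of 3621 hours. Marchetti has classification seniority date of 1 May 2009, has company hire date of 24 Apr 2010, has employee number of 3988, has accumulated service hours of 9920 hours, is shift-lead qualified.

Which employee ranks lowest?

Adeyemi

By company hire date (earlier first): Marchetti (24 Apr 2010); then Moreau (24 Jun 2010); then Szabo (3 Jun 2014); then Mbeki (6 Oct 2015); then Lund (13 Jan 2018); then Vasquez and Castillo (both 19 Jul 2020); then Fontaine (27 Feb 2021); then Adeyemi (2 Apr 2022).
Vasquez and Castillo are each shift-lead qualified, so the next rule applies.
Vasquez and Castillo both have classification seniority date 28 Feb 2008, so the next rule applies.
Among Vasquez and Castillo, by employee number (lower first): Vasquez (6956) before Castillo (7838).
Order: Marchetti, Moreau, Szabo, Mbeki, Lund, Vasquez, Castillo, Fontaine, Adeyemi.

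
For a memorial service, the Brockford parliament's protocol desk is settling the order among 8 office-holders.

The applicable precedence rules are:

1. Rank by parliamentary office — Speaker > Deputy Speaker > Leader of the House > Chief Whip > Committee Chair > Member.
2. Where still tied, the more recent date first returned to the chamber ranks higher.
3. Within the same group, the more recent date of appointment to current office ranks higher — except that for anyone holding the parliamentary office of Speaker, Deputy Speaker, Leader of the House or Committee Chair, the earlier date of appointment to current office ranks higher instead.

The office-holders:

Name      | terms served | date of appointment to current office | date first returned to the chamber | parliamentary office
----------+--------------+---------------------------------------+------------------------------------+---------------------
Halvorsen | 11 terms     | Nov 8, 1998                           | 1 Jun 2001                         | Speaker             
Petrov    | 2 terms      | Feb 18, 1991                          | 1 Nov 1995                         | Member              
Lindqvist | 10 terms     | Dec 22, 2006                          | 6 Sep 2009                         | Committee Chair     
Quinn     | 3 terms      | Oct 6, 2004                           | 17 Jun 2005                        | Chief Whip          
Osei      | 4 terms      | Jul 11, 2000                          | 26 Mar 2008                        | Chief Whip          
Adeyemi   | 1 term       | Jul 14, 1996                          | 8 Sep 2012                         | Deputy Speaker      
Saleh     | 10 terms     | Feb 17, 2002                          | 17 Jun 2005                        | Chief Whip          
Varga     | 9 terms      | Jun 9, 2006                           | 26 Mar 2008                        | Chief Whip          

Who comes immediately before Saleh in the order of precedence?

Quinn

By parliamentary office: Halvorsen (Speaker); then Adeyemi (Deputy Speaker); then Varga, Osei, Quinn and Saleh (Chief Whip); then Lindqvist (Committee Chair); then Petrov (Member).
Among Varga, Osei, Quinn and Saleh, by date first returned to the chamber (later first): Varga and Osei (26 Mar 2008) before Quinn and Saleh (17 Jun 2005).
Among Varga and Osei, by date of appointment to current office (later first): Varga (Jun 9, 2006) before Osei (Jul 11, 2000).
Among Quinn and Saleh, by date of appointment to current office (later first): Quinn (Oct 6, 2004) before Saleh (Feb 17, 2002).
Order: Halvorsen, Adeyemi, Varga, Osei, Quinn, Saleh, Lindqvist, Petrov.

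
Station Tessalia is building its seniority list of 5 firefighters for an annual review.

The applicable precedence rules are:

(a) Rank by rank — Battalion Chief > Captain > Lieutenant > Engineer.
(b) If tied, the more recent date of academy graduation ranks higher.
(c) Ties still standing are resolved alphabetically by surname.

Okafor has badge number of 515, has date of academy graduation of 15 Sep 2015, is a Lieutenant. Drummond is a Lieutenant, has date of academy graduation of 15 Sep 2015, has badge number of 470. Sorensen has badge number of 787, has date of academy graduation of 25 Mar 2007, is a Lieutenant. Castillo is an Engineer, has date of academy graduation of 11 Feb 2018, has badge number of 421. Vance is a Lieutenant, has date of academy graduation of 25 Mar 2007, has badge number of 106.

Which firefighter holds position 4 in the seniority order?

By rank: Drummond, Okafor, Sorensen and Vance (Lieutenant); then Castillo (Engineer).
Among Drummond, Okafor, Sorensen and Vance, by date of academy graduation (later first): Drummond and Okafor (15 Sep 2015) before Sorensen and Vance (25 Mar 2007).
Among Drummond and Okafor, alphabetically by surname: Drummond before Okafor.
Among Sorensen and Vance, alphabetically by surname: Sorensen before Vance.
Order: Drummond, Okafor, Sorensen, Vance, Castillo.

Vance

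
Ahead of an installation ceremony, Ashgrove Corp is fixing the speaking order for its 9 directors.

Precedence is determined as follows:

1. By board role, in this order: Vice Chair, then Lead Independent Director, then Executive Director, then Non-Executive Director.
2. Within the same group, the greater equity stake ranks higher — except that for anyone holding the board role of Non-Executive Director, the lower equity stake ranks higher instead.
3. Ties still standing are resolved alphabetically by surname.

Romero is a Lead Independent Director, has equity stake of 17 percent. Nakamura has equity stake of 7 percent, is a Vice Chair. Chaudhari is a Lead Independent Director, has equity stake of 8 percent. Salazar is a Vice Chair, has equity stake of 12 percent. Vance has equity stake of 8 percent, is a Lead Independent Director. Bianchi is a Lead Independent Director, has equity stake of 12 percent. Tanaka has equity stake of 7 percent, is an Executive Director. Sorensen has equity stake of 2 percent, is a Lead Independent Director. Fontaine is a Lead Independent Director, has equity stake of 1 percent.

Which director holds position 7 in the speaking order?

By board role: Salazar and Nakamura (Vice Chair); then Romero, Bianchi, Chaudhari, Vance, Sorensen and Fontaine (Lead Independent Director); then Tanaka (Executive Director).
Among Salazar and Nakamura, by equity stake (higher first): Salazar (12 percent) before Nakamura (7 percent).
Among Romero, Bianchi, Chaudhari, Vance, Sorensen and Fontaine, by equity stake (higher first): Romero (17 percent) before Bianchi (12 percent) before Chaudhari and Vance (8 percent) before Sorensen (2 percent) before Fontaine (1 percent).
Among Chaudhari and Vance, alphabetically by surname: Chaudhari before Vance.
Order: Salazar, Nakamura, Romero, Bianchi, Chaudhari, Vance, Sorensen, Fontaine, Tanaka.

Sorensen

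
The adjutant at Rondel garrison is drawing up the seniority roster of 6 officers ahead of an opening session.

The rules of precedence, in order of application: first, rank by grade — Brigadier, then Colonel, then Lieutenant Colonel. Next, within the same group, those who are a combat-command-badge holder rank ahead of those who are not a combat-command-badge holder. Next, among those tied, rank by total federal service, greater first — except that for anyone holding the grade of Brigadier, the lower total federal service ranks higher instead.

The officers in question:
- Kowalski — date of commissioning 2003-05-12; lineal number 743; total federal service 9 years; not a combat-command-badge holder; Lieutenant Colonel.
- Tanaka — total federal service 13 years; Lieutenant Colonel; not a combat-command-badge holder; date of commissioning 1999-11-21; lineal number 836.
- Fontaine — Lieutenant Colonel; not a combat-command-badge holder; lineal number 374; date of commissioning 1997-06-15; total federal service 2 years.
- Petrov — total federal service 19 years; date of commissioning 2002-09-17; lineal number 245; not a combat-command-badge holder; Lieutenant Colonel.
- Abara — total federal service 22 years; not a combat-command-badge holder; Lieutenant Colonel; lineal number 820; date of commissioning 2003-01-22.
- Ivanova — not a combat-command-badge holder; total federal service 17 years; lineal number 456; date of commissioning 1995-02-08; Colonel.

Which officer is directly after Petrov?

By grade: Ivanova (Colonel); then Abara, Petrov, Tanaka, Kowalski and Fontaine (Lieutenant Colonel).
Abara, Petrov, Tanaka, Kowalski and Fontaine are each not a combat-command-badge holder, so the next rule applies.
Among Abara, Petrov, Tanaka, Kowalski and Fontaine, by total federal service (higher first): Abara (22 years) before Petrov (19 years) before Tanaka (13 years) before Kowalski (9 years) before Fontaine (2 years).
Order: Ivanova, Abara, Petrov, Tanaka, Kowalski, Fontaine.

Tanaka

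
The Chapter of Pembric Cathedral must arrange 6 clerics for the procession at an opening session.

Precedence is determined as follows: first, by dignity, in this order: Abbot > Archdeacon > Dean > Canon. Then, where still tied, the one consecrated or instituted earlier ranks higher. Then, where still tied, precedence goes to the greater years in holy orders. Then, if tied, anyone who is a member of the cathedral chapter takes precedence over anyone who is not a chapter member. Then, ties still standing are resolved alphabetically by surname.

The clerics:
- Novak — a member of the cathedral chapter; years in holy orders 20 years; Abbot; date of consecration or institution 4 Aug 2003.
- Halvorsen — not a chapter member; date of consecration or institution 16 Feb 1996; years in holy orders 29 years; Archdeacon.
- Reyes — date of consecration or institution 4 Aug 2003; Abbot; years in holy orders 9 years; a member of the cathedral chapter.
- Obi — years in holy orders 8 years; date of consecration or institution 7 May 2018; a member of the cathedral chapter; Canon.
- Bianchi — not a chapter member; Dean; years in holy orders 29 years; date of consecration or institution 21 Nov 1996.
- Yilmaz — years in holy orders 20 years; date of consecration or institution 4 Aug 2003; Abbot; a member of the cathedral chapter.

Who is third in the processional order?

By dignity: Novak, Yilmaz and Reyes (Abbot); then Halvorsen (Archdeacon); then Bianchi (Dean); then Obi (Canon).
Novak, Yilmaz and Reyes all have date of consecration or institution 4 Aug 2003, so the next rule applies.
Among Novak, Yilmaz and Reyes, by years in holy orders (higher first): Novak and Yilmaz (20 years) before Reyes (9 years).
Novak and Yilmaz are each a member of the cathedral chapter, so the next rule applies.
Among Novak and Yilmaz, alphabetically by surname: Novak before Yilmaz.
Order: Novak, Yilmaz, Reyes, Halvorsen, Bianchi, Obi.

Reyes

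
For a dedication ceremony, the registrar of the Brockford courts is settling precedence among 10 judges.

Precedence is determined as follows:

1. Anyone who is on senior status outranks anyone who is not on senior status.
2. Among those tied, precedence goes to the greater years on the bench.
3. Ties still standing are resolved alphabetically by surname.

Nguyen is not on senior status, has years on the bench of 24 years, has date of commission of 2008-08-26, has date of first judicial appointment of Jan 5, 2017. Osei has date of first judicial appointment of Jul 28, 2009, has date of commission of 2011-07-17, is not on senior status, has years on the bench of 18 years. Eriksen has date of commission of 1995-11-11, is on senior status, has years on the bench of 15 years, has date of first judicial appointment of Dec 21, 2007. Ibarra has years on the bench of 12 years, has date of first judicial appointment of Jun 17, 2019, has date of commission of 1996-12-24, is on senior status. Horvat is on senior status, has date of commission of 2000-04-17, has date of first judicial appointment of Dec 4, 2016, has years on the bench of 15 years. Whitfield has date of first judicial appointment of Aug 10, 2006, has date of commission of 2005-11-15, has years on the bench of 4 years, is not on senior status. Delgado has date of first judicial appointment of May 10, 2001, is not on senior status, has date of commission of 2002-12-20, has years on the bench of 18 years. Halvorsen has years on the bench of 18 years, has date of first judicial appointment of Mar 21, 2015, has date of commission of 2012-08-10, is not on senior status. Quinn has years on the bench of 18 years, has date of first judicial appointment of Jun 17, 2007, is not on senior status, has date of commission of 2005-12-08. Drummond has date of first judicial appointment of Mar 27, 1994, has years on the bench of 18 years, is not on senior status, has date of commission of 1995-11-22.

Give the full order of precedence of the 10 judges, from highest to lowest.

Eriksen, Horvat, Ibarra, Nguyen, Delgado, Drummond, Halvorsen, Osei, Quinn, Whitfield

By the first rule: Eriksen, Horvat and Ibarra (each on senior status); then Nguyen, Delgado, Drummond, Halvorsen, Osei, Quinn and Whitfield (each not on senior status).
Among Eriksen, Horvat and Ibarra, by years on the bench (higher first): Eriksen and Horvat (15 years) before Ibarra (12 years).
Among Eriksen and Horvat, alphabetically by surname: Eriksen before Horvat.
Among Nguyen, Delgado, Drummond, Halvorsen, Osei, Quinn and Whitfield, by years on the bench (higher first): Nguyen (24 years) before Delgado, Drummond, Halvorsen, Osei and Quinn (18 years) before Whitfield (4 years).
Among Delgado, Drummond, Halvorsen, Osei and Quinn, alphabetically by surname: Delgado before Drummond before Halvorsen before Osei before Quinn.
Full order: Eriksen, Horvat, Ibarra, Nguyen, Delgado, Drummond, Halvorsen, Osei, Quinn, Whitfield.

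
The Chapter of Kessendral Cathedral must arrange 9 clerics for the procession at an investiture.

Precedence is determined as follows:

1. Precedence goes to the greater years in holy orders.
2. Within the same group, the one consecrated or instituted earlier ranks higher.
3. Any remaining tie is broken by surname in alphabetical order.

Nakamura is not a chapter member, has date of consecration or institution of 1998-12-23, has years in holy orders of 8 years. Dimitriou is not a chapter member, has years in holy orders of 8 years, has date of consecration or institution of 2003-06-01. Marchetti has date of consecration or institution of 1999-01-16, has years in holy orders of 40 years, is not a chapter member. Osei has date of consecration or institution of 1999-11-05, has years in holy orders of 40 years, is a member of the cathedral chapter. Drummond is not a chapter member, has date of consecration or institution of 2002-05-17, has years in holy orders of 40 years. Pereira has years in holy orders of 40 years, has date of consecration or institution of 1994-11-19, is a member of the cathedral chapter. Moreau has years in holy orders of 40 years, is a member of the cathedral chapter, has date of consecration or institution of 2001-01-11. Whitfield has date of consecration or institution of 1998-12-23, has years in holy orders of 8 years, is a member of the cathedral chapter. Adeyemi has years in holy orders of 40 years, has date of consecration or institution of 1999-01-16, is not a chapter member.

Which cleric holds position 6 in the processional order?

By years in holy orders (higher first): Pereira, Adeyemi, Marchetti, Osei, Moreau and Drummond (each 40 years); then Nakamura, Whitfield and Dimitriou (each 8 years).
Among Pereira, Adeyemi, Marchetti, Osei, Moreau and Drummond, by date of consecration or institution (earlier first): Pereira (1994-11-19) before Adeyemi and Marchetti (1999-01-16) before Osei (1999-11-05) before Moreau (2001-01-11) before Drummond (2002-05-17).
Among Adeyemi and Marchetti, alphabetically by surname: Adeyemi before Marchetti.
Among Nakamura, Whitfield and Dimitriou, by date of consecration or institution (earlier first): Nakamura and Whitfield (1998-12-23) before Dimitriou (2003-06-01).
Among Nakamura and Whitfield, alphabetically by surname: Nakamura before Whitfield.
Order: Pereira, Adeyemi, Marchetti, Osei, Moreau, Drummond, Nakamura, Whitfield, Dimitriou.

Drummond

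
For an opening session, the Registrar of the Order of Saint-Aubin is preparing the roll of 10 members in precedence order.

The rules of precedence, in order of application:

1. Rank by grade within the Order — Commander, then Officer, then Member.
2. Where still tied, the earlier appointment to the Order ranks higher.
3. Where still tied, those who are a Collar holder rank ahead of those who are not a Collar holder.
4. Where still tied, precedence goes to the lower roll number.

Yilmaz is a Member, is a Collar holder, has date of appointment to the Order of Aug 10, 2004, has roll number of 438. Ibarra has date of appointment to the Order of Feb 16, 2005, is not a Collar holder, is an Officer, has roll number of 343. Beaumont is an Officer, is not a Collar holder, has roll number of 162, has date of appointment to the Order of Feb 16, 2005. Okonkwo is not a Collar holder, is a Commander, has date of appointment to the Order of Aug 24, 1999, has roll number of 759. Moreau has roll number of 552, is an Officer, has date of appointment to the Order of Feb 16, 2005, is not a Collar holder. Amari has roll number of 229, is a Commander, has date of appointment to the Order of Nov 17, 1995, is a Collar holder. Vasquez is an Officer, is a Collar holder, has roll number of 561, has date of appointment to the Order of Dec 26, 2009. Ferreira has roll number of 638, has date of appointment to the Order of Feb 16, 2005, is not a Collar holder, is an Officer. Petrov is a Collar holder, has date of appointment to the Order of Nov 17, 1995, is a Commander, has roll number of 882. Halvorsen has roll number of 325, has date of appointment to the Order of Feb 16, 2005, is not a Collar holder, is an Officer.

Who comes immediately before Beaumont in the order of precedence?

Okonkwo

By grade within the Order: Amari, Petrov and Okonkwo (Commander); then Beaumont, Halvorsen, Ibarra, Moreau, Ferreira and Vasquez (Officer); then Yilmaz (Member).
Among Amari, Petrov and Okonkwo, by date of appointment to the Order (earlier first): Amari and Petrov (Nov 17, 1995) before Okonkwo (Aug 24, 1999).
Amari and Petrov are each a Collar holder, so the next rule applies.
Among Amari and Petrov, by roll number (lower first): Amari (229) before Petrov (882).
Among Beaumont, Halvorsen, Ibarra, Moreau, Ferreira and Vasquez, by date of appointment to the Order (earlier first): Beaumont, Halvorsen, Ibarra, Moreau and Ferreira (Feb 16, 2005) before Vasquez (Dec 26, 2009).
Beaumont, Halvorsen, Ibarra, Moreau and Ferreira are each not a Collar holder, so the next rule applies.
Among Beaumont, Halvorsen, Ibarra, Moreau and Ferreira, by roll number (lower first): Beaumont (162) before Halvorsen (325) before Ibarra (343) before Moreau (552) before Ferreira (638).
Order: Amari, Petrov, Okonkwo, Beaumont, Halvorsen, Ibarra, Moreau, Ferreira, Vasquez, Yilmaz.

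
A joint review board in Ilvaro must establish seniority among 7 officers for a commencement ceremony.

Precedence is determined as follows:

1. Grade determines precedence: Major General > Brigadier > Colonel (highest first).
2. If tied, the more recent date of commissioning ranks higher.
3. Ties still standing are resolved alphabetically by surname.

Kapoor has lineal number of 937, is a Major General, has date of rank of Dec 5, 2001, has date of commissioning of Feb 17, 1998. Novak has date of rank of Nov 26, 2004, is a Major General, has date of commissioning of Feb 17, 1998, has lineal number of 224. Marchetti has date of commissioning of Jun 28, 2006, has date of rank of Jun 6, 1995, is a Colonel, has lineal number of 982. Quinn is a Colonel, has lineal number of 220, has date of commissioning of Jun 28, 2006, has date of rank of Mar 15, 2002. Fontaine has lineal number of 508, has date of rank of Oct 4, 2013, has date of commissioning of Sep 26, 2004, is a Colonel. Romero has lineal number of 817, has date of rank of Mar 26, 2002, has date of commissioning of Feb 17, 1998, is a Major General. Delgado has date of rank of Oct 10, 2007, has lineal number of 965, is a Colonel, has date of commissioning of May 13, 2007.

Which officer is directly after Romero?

By grade: Kapoor, Novak and Romero (Major General); then Delgado, Marchetti, Quinn and Fontaine (Colonel).
Kapoor, Novak and Romero all have date of commissioning Feb 17, 1998, so the next rule applies.
Among Kapoor, Novak and Romero, alphabetically by surname: Kapoor before Novak before Romero.
Among Delgado, Marchetti, Quinn and Fontaine, by date of commissioning (later first): Delgado (May 13, 2007) before Marchetti and Quinn (Jun 28, 2006) before Fontaine (Sep 26, 2004).
Among Marchetti and Quinn, alphabetically by surname: Marchetti before Quinn.
Order: Kapoor, Novak, Romero, Delgado, Marchetti, Quinn, Fontaine.

Delgado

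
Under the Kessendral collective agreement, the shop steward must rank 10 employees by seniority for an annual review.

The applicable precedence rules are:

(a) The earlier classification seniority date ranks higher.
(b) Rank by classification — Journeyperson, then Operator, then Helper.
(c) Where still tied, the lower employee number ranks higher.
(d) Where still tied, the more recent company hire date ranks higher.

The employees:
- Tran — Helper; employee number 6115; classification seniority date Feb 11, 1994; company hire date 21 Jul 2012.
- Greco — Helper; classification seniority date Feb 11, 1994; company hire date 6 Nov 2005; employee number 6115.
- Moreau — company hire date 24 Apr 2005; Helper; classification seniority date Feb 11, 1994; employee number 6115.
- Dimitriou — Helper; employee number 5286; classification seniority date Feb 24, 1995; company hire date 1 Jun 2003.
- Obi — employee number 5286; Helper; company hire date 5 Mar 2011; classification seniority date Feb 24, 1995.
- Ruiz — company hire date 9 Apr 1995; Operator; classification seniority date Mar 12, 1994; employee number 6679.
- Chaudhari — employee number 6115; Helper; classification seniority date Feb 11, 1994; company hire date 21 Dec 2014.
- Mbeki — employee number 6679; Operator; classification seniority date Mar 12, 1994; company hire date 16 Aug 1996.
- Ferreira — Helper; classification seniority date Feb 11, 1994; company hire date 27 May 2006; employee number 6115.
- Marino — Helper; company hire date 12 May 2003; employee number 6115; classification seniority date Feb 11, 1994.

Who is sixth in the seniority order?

Marino

By classification seniority date (earlier first): Chaudhari, Tran, Ferreira, Greco, Moreau and Marino (each Feb 11, 1994); then Mbeki and Ruiz (both Mar 12, 1994); then Obi and Dimitriou (both Feb 24, 1995).
Chaudhari, Tran, Ferreira, Greco, Moreau and Marino are each Helper, so the next rule applies.
Chaudhari, Tran, Ferreira, Greco, Moreau and Marino all have employee number 6115, so the next rule applies.
Among Chaudhari, Tran, Ferreira, Greco, Moreau and Marino, by company hire date (later first): Chaudhari (21 Dec 2014) before Tran (21 Jul 2012) before Ferreira (27 May 2006) before Greco (6 Nov 2005) before Moreau (24 Apr 2005) before Marino (12 May 2003).
Mbeki and Ruiz are each Operator, so the next rule applies.
Mbeki and Ruiz both have employee number 6679, so the next rule applies.
Among Mbeki and Ruiz, by company hire date (later first): Mbeki (16 Aug 1996) before Ruiz (9 Apr 1995).
Obi and Dimitriou are each Helper, so the next rule applies.
Obi and Dimitriou both have employee number 5286, so the next rule applies.
Among Obi and Dimitriou, by company hire date (later first): Obi (5 Mar 2011) before Dimitriou (1 Jun 2003).
Order: Chaudhari, Tran, Ferreira, Greco, Moreau, Marino, Mbeki, Ruiz, Obi, Dimitriou.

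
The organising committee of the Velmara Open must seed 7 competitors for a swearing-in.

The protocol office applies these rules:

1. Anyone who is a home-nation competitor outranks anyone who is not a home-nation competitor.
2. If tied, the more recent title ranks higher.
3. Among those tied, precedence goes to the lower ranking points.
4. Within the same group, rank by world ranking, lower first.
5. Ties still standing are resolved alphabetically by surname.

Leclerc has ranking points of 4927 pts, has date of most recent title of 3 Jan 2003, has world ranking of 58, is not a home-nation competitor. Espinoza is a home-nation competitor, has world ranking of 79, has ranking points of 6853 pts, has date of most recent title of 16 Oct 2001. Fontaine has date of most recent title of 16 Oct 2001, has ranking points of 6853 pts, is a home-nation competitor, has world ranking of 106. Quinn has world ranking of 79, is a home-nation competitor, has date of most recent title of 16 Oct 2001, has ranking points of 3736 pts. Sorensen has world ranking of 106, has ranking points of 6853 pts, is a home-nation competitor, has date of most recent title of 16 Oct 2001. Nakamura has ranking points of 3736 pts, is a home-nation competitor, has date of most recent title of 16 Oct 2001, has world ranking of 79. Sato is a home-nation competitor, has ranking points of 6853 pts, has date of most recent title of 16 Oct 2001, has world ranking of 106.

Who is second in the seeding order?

By the first rule: Nakamura, Quinn, Espinoza, Fontaine, Sato and Sorensen (each a home-nation competitor); then Leclerc (not a home-nation competitor).
Nakamura, Quinn, Espinoza, Fontaine, Sato and Sorensen all have date of most recent title 16 Oct 2001, so the next rule applies.
Among Nakamura, Quinn, Espinoza, Fontaine, Sato and Sorensen, by ranking points (lower first): Nakamura and Quinn (3736 pts) before Espinoza, Fontaine, Sato and Sorensen (6853 pts).
Nakamura and Quinn both have world ranking 79, so the next rule applies.
Among Nakamura and Quinn, alphabetically by surname: Nakamura before Quinn.
Among Espinoza, Fontaine, Sato and Sorensen, by world ranking (lower first): Espinoza (79) before Fontaine, Sato and Sorensen (106).
Among Fontaine, Sato and Sorensen, alphabetically by surname: Fontaine before Sato before Sorensen.
Order: Nakamura, Quinn, Espinoza, Fontaine, Sato, Sorensen, Leclerc.

Quinn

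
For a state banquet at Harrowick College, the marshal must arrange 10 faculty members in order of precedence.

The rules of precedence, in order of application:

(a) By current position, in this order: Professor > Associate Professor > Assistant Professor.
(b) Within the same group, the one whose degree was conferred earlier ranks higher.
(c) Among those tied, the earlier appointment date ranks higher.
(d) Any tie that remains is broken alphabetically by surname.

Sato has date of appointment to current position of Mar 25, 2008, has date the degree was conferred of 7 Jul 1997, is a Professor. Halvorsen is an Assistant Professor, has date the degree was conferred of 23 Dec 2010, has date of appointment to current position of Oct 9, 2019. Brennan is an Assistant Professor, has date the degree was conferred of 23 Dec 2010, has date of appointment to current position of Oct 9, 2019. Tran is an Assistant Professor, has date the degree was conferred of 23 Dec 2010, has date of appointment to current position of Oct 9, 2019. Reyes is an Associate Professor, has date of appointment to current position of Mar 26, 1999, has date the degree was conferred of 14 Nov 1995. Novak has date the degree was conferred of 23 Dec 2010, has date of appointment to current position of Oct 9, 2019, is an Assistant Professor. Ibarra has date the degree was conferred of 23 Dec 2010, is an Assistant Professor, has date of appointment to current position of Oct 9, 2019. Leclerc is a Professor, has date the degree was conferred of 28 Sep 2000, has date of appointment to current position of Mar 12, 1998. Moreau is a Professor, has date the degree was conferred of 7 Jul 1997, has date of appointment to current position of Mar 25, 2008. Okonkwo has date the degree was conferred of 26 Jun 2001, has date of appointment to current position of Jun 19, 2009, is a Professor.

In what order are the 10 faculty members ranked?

Moreau, Sato, Leclerc, Okonkwo, Reyes, Brennan, Halvorsen, Ibarra, Novak, Tran

By current position: Moreau, Sato, Leclerc and Okonkwo (Professor); then Reyes (Associate Professor); then Brennan, Halvorsen, Ibarra, Novak and Tran (Assistant Professor).
Among Moreau, Sato, Leclerc and Okonkwo, by date the degree was conferred (earlier first): Moreau and Sato (7 Jul 1997) before Leclerc (28 Sep 2000) before Okonkwo (26 Jun 2001).
Moreau and Sato both have date of appointment to current position Mar 25, 2008, so the next rule applies.
Among Moreau and Sato, alphabetically by surname: Moreau before Sato.
Brennan, Halvorsen, Ibarra, Novak and Tran all have date the degree was conferred 23 Dec 2010, so the next rule applies.
Brennan, Halvorsen, Ibarra, Novak and Tran all have date of appointment to current position Oct 9, 2019, so the next rule applies.
Among Brennan, Halvorsen, Ibarra, Novak and Tran, alphabetically by surname: Brennan before Halvorsen before Ibarra before Novak before Tran.
Full order: Moreau, Sato, Leclerc, Okonkwo, Reyes, Brennan, Halvorsen, Ibarra, Novak, Tran.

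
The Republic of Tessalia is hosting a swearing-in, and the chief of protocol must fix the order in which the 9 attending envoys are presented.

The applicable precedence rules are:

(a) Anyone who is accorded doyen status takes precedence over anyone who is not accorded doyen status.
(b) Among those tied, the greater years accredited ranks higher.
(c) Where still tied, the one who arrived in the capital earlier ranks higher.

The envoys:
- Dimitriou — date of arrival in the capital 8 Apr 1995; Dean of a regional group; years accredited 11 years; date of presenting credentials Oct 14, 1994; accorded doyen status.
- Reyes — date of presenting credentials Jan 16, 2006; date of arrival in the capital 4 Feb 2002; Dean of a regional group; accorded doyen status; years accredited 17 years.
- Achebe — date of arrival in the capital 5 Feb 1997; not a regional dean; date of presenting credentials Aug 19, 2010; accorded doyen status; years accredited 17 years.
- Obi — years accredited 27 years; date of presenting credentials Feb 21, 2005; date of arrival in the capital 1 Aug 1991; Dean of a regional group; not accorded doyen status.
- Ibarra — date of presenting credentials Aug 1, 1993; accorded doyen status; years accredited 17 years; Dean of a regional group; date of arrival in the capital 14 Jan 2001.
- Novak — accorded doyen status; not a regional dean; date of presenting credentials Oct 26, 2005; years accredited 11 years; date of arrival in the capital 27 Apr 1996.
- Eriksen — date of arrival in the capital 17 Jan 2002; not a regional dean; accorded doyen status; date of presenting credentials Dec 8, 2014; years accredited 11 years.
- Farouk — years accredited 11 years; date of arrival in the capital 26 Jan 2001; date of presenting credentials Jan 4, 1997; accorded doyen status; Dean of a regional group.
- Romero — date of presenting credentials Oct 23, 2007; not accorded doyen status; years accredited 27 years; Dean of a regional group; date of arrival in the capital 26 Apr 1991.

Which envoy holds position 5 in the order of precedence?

Novak

By the first rule: Achebe, Ibarra, Reyes, Dimitriou, Novak, Farouk and Eriksen (each accorded doyen status); then Romero and Obi (both not accorded doyen status).
Among Achebe, Ibarra, Reyes, Dimitriou, Novak, Farouk and Eriksen, by years accredited (higher first): Achebe, Ibarra and Reyes (17 years) before Dimitriou, Novak, Farouk and Eriksen (11 years).
Among Achebe, Ibarra and Reyes, by date of arrival in the capital (earlier first): Achebe (5 Feb 1997) before Ibarra (14 Jan 2001) before Reyes (4 Feb 2002).
Among Dimitriou, Novak, Farouk and Eriksen, by date of arrival in the capital (earlier first): Dimitriou (8 Apr 1995) before Novak (27 Apr 1996) before Farouk (26 Jan 2001) before Eriksen (17 Jan 2002).
Romero and Obi both have years accredited 27 years, so the next rule applies.
Among Romero and Obi, by date of arrival in the capital (earlier first): Romero (26 Apr 1991) before Obi (1 Aug 1991).
Order: Achebe, Ibarra, Reyes, Dimitriou, Novak, Farouk, Eriksen, Romero, Obi.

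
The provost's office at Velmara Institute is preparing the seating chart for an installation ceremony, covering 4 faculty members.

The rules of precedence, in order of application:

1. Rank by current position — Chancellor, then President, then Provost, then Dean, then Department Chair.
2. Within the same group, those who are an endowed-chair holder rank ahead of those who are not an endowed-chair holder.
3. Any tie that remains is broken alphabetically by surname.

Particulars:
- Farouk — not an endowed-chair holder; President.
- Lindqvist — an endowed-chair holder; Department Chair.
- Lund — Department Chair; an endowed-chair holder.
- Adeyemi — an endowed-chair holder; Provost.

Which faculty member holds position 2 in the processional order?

Adeyemi

By current position: Farouk (President); then Adeyemi (Provost); then Lindqvist and Lund (Department Chair).
Lindqvist and Lund are each an endowed-chair holder, so the next rule applies.
Among Lindqvist and Lund, alphabetically by surname: Lindqvist before Lund.
Order: Farouk, Adeyemi, Lindqvist, Lund.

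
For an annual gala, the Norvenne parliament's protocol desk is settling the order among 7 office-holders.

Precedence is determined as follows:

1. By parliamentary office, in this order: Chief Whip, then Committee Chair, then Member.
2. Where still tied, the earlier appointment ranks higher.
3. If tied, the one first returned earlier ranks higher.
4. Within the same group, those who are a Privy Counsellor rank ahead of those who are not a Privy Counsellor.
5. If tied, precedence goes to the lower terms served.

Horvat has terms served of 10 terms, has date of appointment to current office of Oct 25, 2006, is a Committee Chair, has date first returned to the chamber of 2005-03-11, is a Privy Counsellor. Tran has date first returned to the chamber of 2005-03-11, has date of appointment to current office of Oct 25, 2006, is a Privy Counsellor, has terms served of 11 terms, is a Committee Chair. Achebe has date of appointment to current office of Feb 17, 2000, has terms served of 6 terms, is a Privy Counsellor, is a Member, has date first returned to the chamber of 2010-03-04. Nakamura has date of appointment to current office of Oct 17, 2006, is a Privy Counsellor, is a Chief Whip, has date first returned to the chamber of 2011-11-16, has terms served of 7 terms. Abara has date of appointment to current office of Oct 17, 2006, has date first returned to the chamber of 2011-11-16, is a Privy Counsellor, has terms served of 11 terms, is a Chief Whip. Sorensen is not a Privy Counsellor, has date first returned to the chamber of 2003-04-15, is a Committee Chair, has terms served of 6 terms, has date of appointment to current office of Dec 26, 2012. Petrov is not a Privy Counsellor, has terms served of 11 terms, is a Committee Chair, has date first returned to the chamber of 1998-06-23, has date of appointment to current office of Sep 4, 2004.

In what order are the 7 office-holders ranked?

Nakamura, Abara, Petrov, Horvat, Tran, Sorensen, Achebe

By parliamentary office: Nakamura and Abara (Chief Whip); then Petrov, Horvat, Tran and Sorensen (Committee Chair); then Achebe (Member).
Nakamura and Abara both have date of appointment to current office Oct 17, 2006, so the next rule applies.
Nakamura and Abara both have date first returned to the chamber 2011-11-16, so the next rule applies.
Nakamura and Abara are each a Privy Counsellor, so the next rule applies.
Among Nakamura and Abara, by terms served (lower first): Nakamura (7 terms) before Abara (11 terms).
Among Petrov, Horvat, Tran and Sorensen, by date of appointment to current office (earlier first): Petrov (Sep 4, 2004) before Horvat and Tran (Oct 25, 2006) before Sorensen (Dec 26, 2012).
Horvat and Tran both have date first returned to the chamber 2005-03-11, so the next rule applies.
Horvat and Tran are each a Privy Counsellor, so the next rule applies.
Among Horvat and Tran, by terms served (lower first): Horvat (10 terms) before Tran (11 terms).
Full order: Nakamura, Abara, Petrov, Horvat, Tran, Sorensen, Achebe.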